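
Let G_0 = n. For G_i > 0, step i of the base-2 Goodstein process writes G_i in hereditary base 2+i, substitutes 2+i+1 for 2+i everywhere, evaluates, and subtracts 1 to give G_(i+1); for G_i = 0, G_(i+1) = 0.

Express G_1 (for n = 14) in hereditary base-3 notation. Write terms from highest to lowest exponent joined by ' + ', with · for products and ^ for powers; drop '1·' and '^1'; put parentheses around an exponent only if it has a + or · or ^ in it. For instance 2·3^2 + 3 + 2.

base 2: 14 = 2^(2 + 1) + 2^2 + 2; at 3: 3^(3 + 1) + 3^3 + 3 = 111; next = 110
base 3: 110 = 3^(3 + 1) + 3^3 + 2; at 4: 4^(4 + 1) + 4^4 + 2 = 1282; next = 1281

3^(3 + 1) + 3^3 + 2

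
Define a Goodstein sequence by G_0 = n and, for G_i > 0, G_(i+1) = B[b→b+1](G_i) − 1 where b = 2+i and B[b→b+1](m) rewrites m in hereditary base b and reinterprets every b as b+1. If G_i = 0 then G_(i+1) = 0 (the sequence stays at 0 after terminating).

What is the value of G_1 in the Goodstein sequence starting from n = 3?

[0] 3 ≡ 2 + 1 (base 2). Lift 3: 4. −1: 3.
[1] 3 ≡ 3 (base 3). Lift 4: 4. −1: 3.

3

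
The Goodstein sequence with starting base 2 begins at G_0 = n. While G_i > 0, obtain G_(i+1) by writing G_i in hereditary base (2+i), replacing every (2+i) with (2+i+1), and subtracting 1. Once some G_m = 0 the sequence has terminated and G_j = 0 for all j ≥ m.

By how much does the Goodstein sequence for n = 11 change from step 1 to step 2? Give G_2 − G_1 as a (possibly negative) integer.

943

base 2: 11 = 2^(2 + 1) + 2 + 1; at 3: 3^(3 + 1) + 3 + 1 = 85; next = 84
base 3: 84 = 3^(3 + 1) + 3; at 4: 4^(4 + 1) + 4 = 1028; next = 1027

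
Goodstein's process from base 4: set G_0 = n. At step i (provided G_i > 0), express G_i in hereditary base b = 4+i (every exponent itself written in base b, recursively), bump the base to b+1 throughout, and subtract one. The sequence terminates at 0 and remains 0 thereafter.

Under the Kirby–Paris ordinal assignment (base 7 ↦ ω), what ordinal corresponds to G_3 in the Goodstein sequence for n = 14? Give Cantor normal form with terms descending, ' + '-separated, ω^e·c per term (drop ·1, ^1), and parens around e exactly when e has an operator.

ω·2 + 6

i=0: 14 = 3·4 + 2 (b=4); 4→5: 3·5 + 2 = 17; 17−1 = 16
i=1: 16 = 3·5 + 1 (b=5); 5→6: 3·6 + 1 = 19; 19−1 = 18
i=2: 18 = 3·6 (b=6); 6→7: 3·7 = 21; 21−1 = 20
i=3: 20 = 2·7 + 6 (b=7); 7→8: 2·8 + 6 = 22; 22−1 = 21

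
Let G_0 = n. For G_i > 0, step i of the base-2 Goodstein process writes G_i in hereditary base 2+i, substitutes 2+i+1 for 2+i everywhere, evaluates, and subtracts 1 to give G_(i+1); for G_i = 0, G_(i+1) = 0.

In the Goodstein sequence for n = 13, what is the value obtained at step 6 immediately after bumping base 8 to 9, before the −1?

3486786856

(0) 13|_2 = 2^(2 + 1) + 2^2 + 1 ↦ 3^(3 + 1) + 3^3 + 1|_3 = 109 ⇒ 108
(1) 108|_3 = 3^(3 + 1) + 3^3 ↦ 4^(4 + 1) + 4^4|_4 = 1280 ⇒ 1279
(2) 1279|_4 = 4^(4 + 1) + 3·4^3 + 3·4^2 + 3·4 + 3 ↦ 5^(5 + 1) + 3·5^3 + 3·5^2 + 3·5 + 3|_5 = 16093 ⇒ 16092
(3) 16092|_5 = 5^(5 + 1) + 3·5^3 + 3·5^2 + 3·5 + 2 ↦ 6^(6 + 1) + 3·6^3 + 3·6^2 + 3·6 + 2|_6 = 280712 ⇒ 280711
(4) 280711|_6 = 6^(6 + 1) + 3·6^3 + 3·6^2 + 3·6 + 1 ↦ 7^(7 + 1) + 3·7^3 + 3·7^2 + 3·7 + 1|_7 = 5765999 ⇒ 5765998
(5) 5765998|_7 = 7^(7 + 1) + 3·7^3 + 3·7^2 + 3·7 ↦ 8^(8 + 1) + 3·8^3 + 3·8^2 + 3·8|_8 = 134219480 ⇒ 134219479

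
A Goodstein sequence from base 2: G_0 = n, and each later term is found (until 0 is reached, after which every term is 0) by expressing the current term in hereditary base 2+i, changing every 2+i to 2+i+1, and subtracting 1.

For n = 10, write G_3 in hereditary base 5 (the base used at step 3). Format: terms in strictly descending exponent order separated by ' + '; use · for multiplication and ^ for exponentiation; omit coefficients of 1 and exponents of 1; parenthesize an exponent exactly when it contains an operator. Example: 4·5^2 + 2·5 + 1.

5^(5 + 1)

step 0: 10 = 2^(2 + 1) + 2; sub 3 for 2: 3^(3 + 1) + 3; = 84; G_1 = 84−1 = 83
step 1: 83 = 3^(3 + 1) + 2; sub 4 for 3: 4^(4 + 1) + 2; = 1026; G_2 = 1026−1 = 1025
step 2: 1025 = 4^(4 + 1) + 1; sub 5 for 4: 5^(5 + 1) + 1; = 15626; G_3 = 15626−1 = 15625
step 3: 15625 = 5^(5 + 1); sub 6 for 5: 6^(6 + 1); = 279936; G_4 = 279936−1 = 279935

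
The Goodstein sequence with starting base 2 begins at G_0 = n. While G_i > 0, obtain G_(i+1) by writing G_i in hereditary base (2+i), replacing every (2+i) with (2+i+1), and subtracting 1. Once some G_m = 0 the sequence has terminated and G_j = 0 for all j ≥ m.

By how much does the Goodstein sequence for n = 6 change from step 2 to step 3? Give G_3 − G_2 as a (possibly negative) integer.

2868

G_0 = 6. HB_2(6) = 2^2 + 2. Bump = 30. G_1 = 29.
G_1 = 29. HB_3(29) = 3^3 + 2. Bump = 258. G_2 = 257.
G_2 = 257. HB_4(257) = 4^4 + 1. Bump = 3126. G_3 = 3125.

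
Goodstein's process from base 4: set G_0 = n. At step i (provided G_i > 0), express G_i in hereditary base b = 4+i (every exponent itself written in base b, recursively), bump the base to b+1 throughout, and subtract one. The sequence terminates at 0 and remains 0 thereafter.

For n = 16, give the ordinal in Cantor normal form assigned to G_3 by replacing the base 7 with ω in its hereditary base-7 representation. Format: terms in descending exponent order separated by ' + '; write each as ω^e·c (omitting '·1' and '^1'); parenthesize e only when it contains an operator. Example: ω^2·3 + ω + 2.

ω·4 + 2

16 —HB4→ 4^2 —bump→ 5^2 = 25 —(−1)→ 24
24 —HB5→ 4·5 + 4 —bump→ 4·6 + 4 = 28 —(−1)→ 27
27 —HB6→ 4·6 + 3 —bump→ 4·7 + 3 = 31 —(−1)→ 30
30 —HB7→ 4·7 + 2 —bump→ 4·8 + 2 = 34 —(−1)→ 33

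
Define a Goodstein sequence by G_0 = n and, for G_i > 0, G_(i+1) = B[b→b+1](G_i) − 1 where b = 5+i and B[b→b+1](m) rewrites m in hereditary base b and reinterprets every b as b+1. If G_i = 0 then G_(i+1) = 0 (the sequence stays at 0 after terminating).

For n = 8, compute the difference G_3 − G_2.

0

i=0: 8 = 5 + 3 (b=5); 5→6: 6 + 3 = 9; 9−1 = 8
i=1: 8 = 6 + 2 (b=6); 6→7: 7 + 2 = 9; 9−1 = 8
i=2: 8 = 7 + 1 (b=7); 7→8: 8 + 1 = 9; 9−1 = 8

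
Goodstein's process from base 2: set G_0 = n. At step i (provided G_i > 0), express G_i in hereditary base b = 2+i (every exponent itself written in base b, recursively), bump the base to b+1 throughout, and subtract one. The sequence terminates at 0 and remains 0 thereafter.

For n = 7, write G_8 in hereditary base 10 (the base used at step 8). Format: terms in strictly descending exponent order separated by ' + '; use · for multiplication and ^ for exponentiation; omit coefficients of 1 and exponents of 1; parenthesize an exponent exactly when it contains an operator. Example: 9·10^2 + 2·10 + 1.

7·10^7 + 7·10^6 + 7·10^5 + 7·10^4 + 7·10^3 + 7·10^2 + 7·10 + 5

step 0: 7 = 2^2 + 2 + 1; sub 3 for 2: 3^3 + 3 + 1; = 31; G_1 = 31−1 = 30
step 1: 30 = 3^3 + 3; sub 4 for 3: 4^4 + 4; = 260; G_2 = 260−1 = 259
step 2: 259 = 4^4 + 3; sub 5 for 4: 5^5 + 3; = 3128; G_3 = 3128−1 = 3127
step 3: 3127 = 5^5 + 2; sub 6 for 5: 6^6 + 2; = 46658; G_4 = 46658−1 = 46657
step 4: 46657 = 6^6 + 1; sub 7 for 6: 7^7 + 1; = 823544; G_5 = 823544−1 = 823543
step 5: 823543 = 7^7; sub 8 for 7: 8^8; = 16777216; G_6 = 16777216−1 = 16777215
step 6: 16777215 = 7·8^7 + 7·8^6 + 7·8^5 + 7·8^4 + 7·8^3 + 7·8^2 + 7·8 + 7; sub 9 for 8: 7·9^7 + 7·9^6 + 7·9^5 + 7·9^4 + 7·9^3 + 7·9^2 + 7·9 + 7; = 37665880; G_7 = 37665880−1 = 37665879
step 7: 37665879 = 7·9^7 + 7·9^6 + 7·9^5 + 7·9^4 + 7·9^3 + 7·9^2 + 7·9 + 6; sub 10 for 9: 7·10^7 + 7·10^6 + 7·10^5 + 7·10^4 + 7·10^3 + 7·10^2 + 7·10 + 6; = 77777776; G_8 = 77777776−1 = 77777775
step 8: 77777775 = 7·10^7 + 7·10^6 + 7·10^5 + 7·10^4 + 7·10^3 + 7·10^2 + 7·10 + 5; sub 11 for 10: 7·11^7 + 7·11^6 + 7·11^5 + 7·11^4 + 7·11^3 + 7·11^2 + 7·11 + 5; = 150051214; G_9 = 150051214−1 = 150051213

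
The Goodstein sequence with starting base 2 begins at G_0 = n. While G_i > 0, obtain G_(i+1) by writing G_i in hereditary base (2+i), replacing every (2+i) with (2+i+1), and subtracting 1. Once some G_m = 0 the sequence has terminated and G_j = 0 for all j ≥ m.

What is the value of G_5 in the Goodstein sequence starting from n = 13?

5765998

step 0: 13 = 2^(2 + 1) + 2^2 + 1; sub 3 for 2: 3^(3 + 1) + 3^3 + 1; = 109; G_1 = 109−1 = 108
step 1: 108 = 3^(3 + 1) + 3^3; sub 4 for 3: 4^(4 + 1) + 4^4; = 1280; G_2 = 1280−1 = 1279
step 2: 1279 = 4^(4 + 1) + 3·4^3 + 3·4^2 + 3·4 + 3; sub 5 for 4: 5^(5 + 1) + 3·5^3 + 3·5^2 + 3·5 + 3; = 16093; G_3 = 16093−1 = 16092
step 3: 16092 = 5^(5 + 1) + 3·5^3 + 3·5^2 + 3·5 + 2; sub 6 for 5: 6^(6 + 1) + 3·6^3 + 3·6^2 + 3·6 + 2; = 280712; G_4 = 280712−1 = 280711
step 4: 280711 = 6^(6 + 1) + 3·6^3 + 3·6^2 + 3·6 + 1; sub 7 for 6: 7^(7 + 1) + 3·7^3 + 3·7^2 + 3·7 + 1; = 5765999; G_5 = 5765999−1 = 5765998
step 5: 5765998 = 7^(7 + 1) + 3·7^3 + 3·7^2 + 3·7; sub 8 for 7: 8^(8 + 1) + 3·8^3 + 3·8^2 + 3·8; = 134219480; G_6 = 134219480−1 = 134219479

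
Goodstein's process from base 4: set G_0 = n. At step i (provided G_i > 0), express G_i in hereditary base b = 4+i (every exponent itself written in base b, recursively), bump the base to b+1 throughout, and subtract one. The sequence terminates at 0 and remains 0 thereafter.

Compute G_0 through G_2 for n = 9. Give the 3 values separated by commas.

9, 10, 11

(0) 9|_4 = 2·4 + 1 ↦ 2·5 + 1|_5 = 11 ⇒ 10
(1) 10|_5 = 2·5 ↦ 2·6|_6 = 12 ⇒ 11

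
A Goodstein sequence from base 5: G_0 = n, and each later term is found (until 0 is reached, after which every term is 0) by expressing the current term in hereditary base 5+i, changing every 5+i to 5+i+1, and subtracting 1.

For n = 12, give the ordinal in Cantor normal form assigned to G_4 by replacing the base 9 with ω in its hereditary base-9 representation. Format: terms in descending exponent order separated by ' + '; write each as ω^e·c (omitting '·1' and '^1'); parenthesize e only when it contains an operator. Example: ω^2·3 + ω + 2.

ω + 6

i=0: 12 = 2·5 + 2 (b=5); 5→6: 2·6 + 2 = 14; 14−1 = 13
i=1: 13 = 2·6 + 1 (b=6); 6→7: 2·7 + 1 = 15; 15−1 = 14
i=2: 14 = 2·7 (b=7); 7→8: 2·8 = 16; 16−1 = 15
i=3: 15 = 8 + 7 (b=8); 8→9: 9 + 7 = 16; 16−1 = 15
i=4: 15 = 9 + 6 (b=9); 9→10: 10 + 6 = 16; 16−1 = 15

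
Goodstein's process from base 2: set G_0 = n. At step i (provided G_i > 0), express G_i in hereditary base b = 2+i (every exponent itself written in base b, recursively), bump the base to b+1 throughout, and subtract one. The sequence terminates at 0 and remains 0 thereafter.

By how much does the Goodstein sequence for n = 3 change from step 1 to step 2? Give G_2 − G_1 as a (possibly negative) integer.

0

3 —HB2→ 2 + 1 —bump→ 3 + 1 = 4 —(−1)→ 3
3 —HB3→ 3 —bump→ 4 = 4 —(−1)→ 3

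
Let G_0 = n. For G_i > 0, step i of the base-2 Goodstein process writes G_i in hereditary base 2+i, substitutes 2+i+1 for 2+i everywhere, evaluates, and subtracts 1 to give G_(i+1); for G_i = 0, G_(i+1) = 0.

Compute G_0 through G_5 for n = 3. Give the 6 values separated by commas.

3 —HB2→ 2 + 1 —bump→ 3 + 1 = 4 —(−1)→ 3
3 —HB3→ 3 —bump→ 4 = 4 —(−1)→ 3
3 —HB4→ 3 —bump→ 3 = 3 —(−1)→ 2
2 —HB5→ 2 —bump→ 2 = 2 —(−1)→ 1
1 —HB6→ 1 —bump→ 1 = 1 —(−1)→ 0

3, 3, 3, 2, 1, 0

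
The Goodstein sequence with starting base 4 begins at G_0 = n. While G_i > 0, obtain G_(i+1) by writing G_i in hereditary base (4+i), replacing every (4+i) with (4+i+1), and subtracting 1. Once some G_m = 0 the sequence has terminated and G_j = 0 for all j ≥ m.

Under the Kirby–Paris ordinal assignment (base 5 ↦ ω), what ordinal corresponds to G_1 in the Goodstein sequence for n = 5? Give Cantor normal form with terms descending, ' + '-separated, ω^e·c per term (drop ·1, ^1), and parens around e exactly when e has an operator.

ω

G_0 = 5. HB_4(5) = 4 + 1. Bump = 6. G_1 = 5.
G_1 = 5. HB_5(5) = 5. Bump = 6. G_2 = 5.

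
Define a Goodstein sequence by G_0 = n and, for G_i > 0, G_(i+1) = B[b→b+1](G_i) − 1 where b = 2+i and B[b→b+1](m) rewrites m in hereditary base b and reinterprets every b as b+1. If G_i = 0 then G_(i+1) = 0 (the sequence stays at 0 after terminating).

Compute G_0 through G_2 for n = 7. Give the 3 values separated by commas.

base 2: 7 = 2^2 + 2 + 1; at 3: 3^3 + 3 + 1 = 31; next = 30
base 3: 30 = 3^3 + 3; at 4: 4^4 + 4 = 260; next = 259

7, 30, 259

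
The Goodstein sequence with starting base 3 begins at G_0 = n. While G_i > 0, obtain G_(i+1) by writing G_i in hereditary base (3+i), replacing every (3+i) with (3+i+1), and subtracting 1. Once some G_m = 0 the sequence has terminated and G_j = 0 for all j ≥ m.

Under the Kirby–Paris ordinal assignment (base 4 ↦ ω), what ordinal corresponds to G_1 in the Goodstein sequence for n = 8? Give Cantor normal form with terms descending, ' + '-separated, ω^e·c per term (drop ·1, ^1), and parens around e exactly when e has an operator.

ω·2 + 1

G_0 = 8. HB_3(8) = 2·3 + 2. Bump = 10. G_1 = 9.
G_1 = 9. HB_4(9) = 2·4 + 1. Bump = 11. G_2 = 10.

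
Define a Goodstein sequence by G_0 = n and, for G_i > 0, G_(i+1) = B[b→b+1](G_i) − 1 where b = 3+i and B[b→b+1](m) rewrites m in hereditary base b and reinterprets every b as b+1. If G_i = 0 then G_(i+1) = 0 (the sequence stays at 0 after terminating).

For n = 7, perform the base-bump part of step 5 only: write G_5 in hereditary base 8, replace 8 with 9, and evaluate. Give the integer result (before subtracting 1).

10

i=0: 7 = 2·3 + 1 (b=3); 3→4: 2·4 + 1 = 9; 9−1 = 8
i=1: 8 = 2·4 (b=4); 4→5: 2·5 = 10; 10−1 = 9
i=2: 9 = 5 + 4 (b=5); 5→6: 6 + 4 = 10; 10−1 = 9
i=3: 9 = 6 + 3 (b=6); 6→7: 7 + 3 = 10; 10−1 = 9
i=4: 9 = 7 + 2 (b=7); 7→8: 8 + 2 = 10; 10−1 = 9
i=5: 9 = 8 + 1 (b=8); 8→9: 9 + 1 = 10; 10−1 = 9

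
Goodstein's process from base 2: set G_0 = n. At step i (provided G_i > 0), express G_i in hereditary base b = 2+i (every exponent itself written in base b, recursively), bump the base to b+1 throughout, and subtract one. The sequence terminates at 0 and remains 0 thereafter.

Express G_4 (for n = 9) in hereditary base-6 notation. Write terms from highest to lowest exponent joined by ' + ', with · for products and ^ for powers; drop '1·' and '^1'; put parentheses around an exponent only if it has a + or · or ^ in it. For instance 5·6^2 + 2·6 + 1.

3·6^6 + 3·6^3 + 3·6^2 + 3·6 + 1

step 0: 9 = 2^(2 + 1) + 1; sub 3 for 2: 3^(3 + 1) + 1; = 82; G_1 = 82−1 = 81
step 1: 81 = 3^(3 + 1); sub 4 for 3: 4^(4 + 1); = 1024; G_2 = 1024−1 = 1023
step 2: 1023 = 3·4^4 + 3·4^3 + 3·4^2 + 3·4 + 3; sub 5 for 4: 3·5^5 + 3·5^3 + 3·5^2 + 3·5 + 3; = 9843; G_3 = 9843−1 = 9842
step 3: 9842 = 3·5^5 + 3·5^3 + 3·5^2 + 3·5 + 2; sub 6 for 5: 3·6^6 + 3·6^3 + 3·6^2 + 3·6 + 2; = 140744; G_4 = 140744−1 = 140743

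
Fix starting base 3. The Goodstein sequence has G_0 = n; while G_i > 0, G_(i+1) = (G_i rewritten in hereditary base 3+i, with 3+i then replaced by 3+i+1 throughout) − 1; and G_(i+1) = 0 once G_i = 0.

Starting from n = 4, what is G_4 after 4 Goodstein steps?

G_0=4  [base 3] 3 + 1  →[3↦4]→  4 + 1 = 5  −1 ⇒ G_1=4
G_1=4  [base 4] 4  →[4↦5]→  5 = 5  −1 ⇒ G_2=4
G_2=4  [base 5] 4  →[5↦6]→  4 = 4  −1 ⇒ G_3=3
G_3=3  [base 6] 3  →[6↦7]→  3 = 3  −1 ⇒ G_4=2
G_4=2  [base 7] 2  →[7↦8]→  2 = 2  −1 ⇒ G_5=1

2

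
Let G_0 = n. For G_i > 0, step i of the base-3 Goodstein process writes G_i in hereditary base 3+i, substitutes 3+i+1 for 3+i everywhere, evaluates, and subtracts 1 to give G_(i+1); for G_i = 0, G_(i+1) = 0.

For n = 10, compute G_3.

[0] 10 ≡ 3^2 + 1 (base 3). Lift 4: 17. −1: 16.
[1] 16 ≡ 4^2 (base 4). Lift 5: 25. −1: 24.
[2] 24 ≡ 4·5 + 4 (base 5). Lift 6: 28. −1: 27.
[3] 27 ≡ 4·6 + 3 (base 6). Lift 7: 31. −1: 30.

27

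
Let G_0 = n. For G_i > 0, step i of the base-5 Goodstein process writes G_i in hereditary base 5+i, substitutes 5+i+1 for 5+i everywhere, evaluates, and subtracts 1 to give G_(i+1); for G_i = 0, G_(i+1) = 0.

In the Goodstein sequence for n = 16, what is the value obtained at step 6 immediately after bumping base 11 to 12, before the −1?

26

base 5: 16 = 3·5 + 1; at 6: 3·6 + 1 = 19; next = 18
base 6: 18 = 3·6; at 7: 3·7 = 21; next = 20
base 7: 20 = 2·7 + 6; at 8: 2·8 + 6 = 22; next = 21
base 8: 21 = 2·8 + 5; at 9: 2·9 + 5 = 23; next = 22
base 9: 22 = 2·9 + 4; at 10: 2·10 + 4 = 24; next = 23
base 10: 23 = 2·10 + 3; at 11: 2·11 + 3 = 25; next = 24
base 11: 24 = 2·11 + 2; at 12: 2·12 + 2 = 26; next = 25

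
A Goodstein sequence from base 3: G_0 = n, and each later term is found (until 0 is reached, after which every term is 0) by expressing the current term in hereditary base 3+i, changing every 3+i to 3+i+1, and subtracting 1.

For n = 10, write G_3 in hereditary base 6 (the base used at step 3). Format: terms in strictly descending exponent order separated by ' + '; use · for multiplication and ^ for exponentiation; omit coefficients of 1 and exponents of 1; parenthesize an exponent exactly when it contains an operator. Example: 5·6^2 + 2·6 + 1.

(0) 10|_3 = 3^2 + 1 ↦ 4^2 + 1|_4 = 17 ⇒ 16
(1) 16|_4 = 4^2 ↦ 5^2|_5 = 25 ⇒ 24
(2) 24|_5 = 4·5 + 4 ↦ 4·6 + 4|_6 = 28 ⇒ 27
(3) 27|_6 = 4·6 + 3 ↦ 4·7 + 3|_7 = 31 ⇒ 30

4·6 + 3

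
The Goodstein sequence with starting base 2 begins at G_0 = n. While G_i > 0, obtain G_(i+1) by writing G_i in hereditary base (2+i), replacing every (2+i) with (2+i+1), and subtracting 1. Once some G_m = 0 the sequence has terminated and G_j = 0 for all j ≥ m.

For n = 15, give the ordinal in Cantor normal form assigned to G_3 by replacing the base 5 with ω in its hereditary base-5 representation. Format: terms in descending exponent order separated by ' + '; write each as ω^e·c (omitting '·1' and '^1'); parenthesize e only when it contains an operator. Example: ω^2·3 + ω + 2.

base 2: 15 = 2^(2 + 1) + 2^2 + 2 + 1; at 3: 3^(3 + 1) + 3^3 + 3 + 1 = 112; next = 111
base 3: 111 = 3^(3 + 1) + 3^3 + 3; at 4: 4^(4 + 1) + 4^4 + 4 = 1284; next = 1283
base 4: 1283 = 4^(4 + 1) + 4^4 + 3; at 5: 5^(5 + 1) + 5^5 + 3 = 18753; next = 18752
base 5: 18752 = 5^(5 + 1) + 5^5 + 2; at 6: 6^(6 + 1) + 6^6 + 2 = 326594; next = 326593

ω^(ω + 1) + ω^ω + 2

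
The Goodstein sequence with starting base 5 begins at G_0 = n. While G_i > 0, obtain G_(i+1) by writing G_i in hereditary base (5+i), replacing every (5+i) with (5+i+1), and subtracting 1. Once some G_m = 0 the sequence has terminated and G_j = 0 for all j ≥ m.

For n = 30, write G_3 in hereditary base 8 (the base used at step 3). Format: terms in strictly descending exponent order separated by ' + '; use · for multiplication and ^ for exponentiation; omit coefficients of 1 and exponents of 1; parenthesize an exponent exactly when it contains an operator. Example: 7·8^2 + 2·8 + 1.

8^2 + 3

(0) 30|_5 = 5^2 + 5 ↦ 6^2 + 6|_6 = 42 ⇒ 41
(1) 41|_6 = 6^2 + 5 ↦ 7^2 + 5|_7 = 54 ⇒ 53
(2) 53|_7 = 7^2 + 4 ↦ 8^2 + 4|_8 = 68 ⇒ 67
(3) 67|_8 = 8^2 + 3 ↦ 9^2 + 3|_9 = 84 ⇒ 83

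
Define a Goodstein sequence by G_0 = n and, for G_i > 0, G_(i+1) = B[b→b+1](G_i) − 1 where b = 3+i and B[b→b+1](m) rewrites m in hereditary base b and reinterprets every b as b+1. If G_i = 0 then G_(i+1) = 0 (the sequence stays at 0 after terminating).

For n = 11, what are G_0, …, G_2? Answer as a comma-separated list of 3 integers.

11, 17, 25

G_0=11  [base 3] 3^2 + 2  →[3↦4]→  4^2 + 2 = 18  −1 ⇒ G_1=17
G_1=17  [base 4] 4^2 + 1  →[4↦5]→  5^2 + 1 = 26  −1 ⇒ G_2=25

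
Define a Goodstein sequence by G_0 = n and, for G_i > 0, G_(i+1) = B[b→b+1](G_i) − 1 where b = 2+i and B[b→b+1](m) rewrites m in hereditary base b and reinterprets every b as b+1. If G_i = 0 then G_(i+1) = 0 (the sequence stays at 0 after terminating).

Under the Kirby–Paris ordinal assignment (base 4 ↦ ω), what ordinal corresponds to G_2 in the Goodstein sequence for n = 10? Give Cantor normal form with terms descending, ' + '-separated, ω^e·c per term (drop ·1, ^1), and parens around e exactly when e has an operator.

i=0: 10 = 2^(2 + 1) + 2 (b=2); 2→3: 3^(3 + 1) + 3 = 84; 84−1 = 83
i=1: 83 = 3^(3 + 1) + 2 (b=3); 3→4: 4^(4 + 1) + 2 = 1026; 1026−1 = 1025
i=2: 1025 = 4^(4 + 1) + 1 (b=4); 4→5: 5^(5 + 1) + 1 = 15626; 15626−1 = 15625

ω^(ω + 1) + 1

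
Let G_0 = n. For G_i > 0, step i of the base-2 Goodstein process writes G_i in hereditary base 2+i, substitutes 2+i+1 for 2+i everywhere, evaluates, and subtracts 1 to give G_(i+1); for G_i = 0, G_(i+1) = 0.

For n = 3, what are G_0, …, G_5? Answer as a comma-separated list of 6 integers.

step 0: 3 = 2 + 1; sub 3 for 2: 3 + 1; = 4; G_1 = 4−1 = 3
step 1: 3 = 3; sub 4 for 3: 4; = 4; G_2 = 4−1 = 3
step 2: 3 = 3; sub 5 for 4: 3; = 3; G_3 = 3−1 = 2
step 3: 2 = 2; sub 6 for 5: 2; = 2; G_4 = 2−1 = 1
step 4: 1 = 1; sub 7 for 6: 1; = 1; G_5 = 1−1 = 0

3, 3, 3, 2, 1, 0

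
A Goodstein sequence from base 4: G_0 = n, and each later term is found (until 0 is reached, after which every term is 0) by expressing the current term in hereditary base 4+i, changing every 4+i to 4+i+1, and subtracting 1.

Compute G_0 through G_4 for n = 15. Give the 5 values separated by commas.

15, 17, 19, 21, 23

G_0=15  [base 4] 3·4 + 3  →[4↦5]→  3·5 + 3 = 18  −1 ⇒ G_1=17
G_1=17  [base 5] 3·5 + 2  →[5↦6]→  3·6 + 2 = 20  −1 ⇒ G_2=19
G_2=19  [base 6] 3·6 + 1  →[6↦7]→  3·7 + 1 = 22  −1 ⇒ G_3=21
G_3=21  [base 7] 3·7  →[7↦8]→  3·8 = 24  −1 ⇒ G_4=23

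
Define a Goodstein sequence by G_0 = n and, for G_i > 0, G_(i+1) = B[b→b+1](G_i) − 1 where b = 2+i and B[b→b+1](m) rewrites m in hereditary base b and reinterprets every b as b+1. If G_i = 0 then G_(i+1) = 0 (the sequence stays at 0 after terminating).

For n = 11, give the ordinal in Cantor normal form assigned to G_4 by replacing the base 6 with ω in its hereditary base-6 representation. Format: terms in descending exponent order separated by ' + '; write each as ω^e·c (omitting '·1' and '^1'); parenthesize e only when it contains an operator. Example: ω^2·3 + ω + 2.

(0) 11|_2 = 2^(2 + 1) + 2 + 1 ↦ 3^(3 + 1) + 3 + 1|_3 = 85 ⇒ 84
(1) 84|_3 = 3^(3 + 1) + 3 ↦ 4^(4 + 1) + 4|_4 = 1028 ⇒ 1027
(2) 1027|_4 = 4^(4 + 1) + 3 ↦ 5^(5 + 1) + 3|_5 = 15628 ⇒ 15627
(3) 15627|_5 = 5^(5 + 1) + 2 ↦ 6^(6 + 1) + 2|_6 = 279938 ⇒ 279937

ω^(ω + 1) + 1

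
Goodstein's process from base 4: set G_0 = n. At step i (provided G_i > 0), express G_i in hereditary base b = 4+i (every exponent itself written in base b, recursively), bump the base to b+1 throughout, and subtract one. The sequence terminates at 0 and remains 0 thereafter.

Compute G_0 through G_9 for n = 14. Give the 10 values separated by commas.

14, 16, 18, 20, 21, 22, 23, 24, 25, 26

14 —HB4→ 3·4 + 2 —bump→ 3·5 + 2 = 17 —(−1)→ 16
16 —HB5→ 3·5 + 1 —bump→ 3·6 + 1 = 19 —(−1)→ 18
18 —HB6→ 3·6 —bump→ 3·7 = 21 —(−1)→ 20
20 —HB7→ 2·7 + 6 —bump→ 2·8 + 6 = 22 —(−1)→ 21
21 —HB8→ 2·8 + 5 —bump→ 2·9 + 5 = 23 —(−1)→ 22
22 —HB9→ 2·9 + 4 —bump→ 2·10 + 4 = 24 —(−1)→ 23
23 —HB10→ 2·10 + 3 —bump→ 2·11 + 3 = 25 —(−1)→ 24
24 —HB11→ 2·11 + 2 —bump→ 2·12 + 2 = 26 —(−1)→ 25
25 —HB12→ 2·12 + 1 —bump→ 2·13 + 1 = 27 —(−1)→ 26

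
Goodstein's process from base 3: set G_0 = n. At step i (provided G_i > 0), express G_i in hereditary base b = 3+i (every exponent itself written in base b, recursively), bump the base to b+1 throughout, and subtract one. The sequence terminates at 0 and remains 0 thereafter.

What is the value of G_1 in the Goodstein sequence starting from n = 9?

15

G_0=9  [base 3] 3^2  →[3↦4]→  4^2 = 16  −1 ⇒ G_1=15
G_1=15  [base 4] 3·4 + 3  →[4↦5]→  3·5 + 3 = 18  −1 ⇒ G_2=17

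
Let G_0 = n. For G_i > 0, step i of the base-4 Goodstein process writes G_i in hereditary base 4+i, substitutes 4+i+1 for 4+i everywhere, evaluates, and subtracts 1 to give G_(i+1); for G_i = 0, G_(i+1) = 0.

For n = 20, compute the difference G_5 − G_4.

G_0 = 20. HB_4(20) = 4^2 + 4. Bump = 30. G_1 = 29.
G_1 = 29. HB_5(29) = 5^2 + 4. Bump = 40. G_2 = 39.
G_2 = 39. HB_6(39) = 6^2 + 3. Bump = 52. G_3 = 51.
G_3 = 51. HB_7(51) = 7^2 + 2. Bump = 66. G_4 = 65.
G_4 = 65. HB_8(65) = 8^2 + 1. Bump = 82. G_5 = 81.

16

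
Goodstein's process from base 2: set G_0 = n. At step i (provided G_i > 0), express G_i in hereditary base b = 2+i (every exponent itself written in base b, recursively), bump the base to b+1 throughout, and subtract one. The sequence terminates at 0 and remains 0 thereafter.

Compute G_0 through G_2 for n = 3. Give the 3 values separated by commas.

3, 3, 3

G_0=3  [base 2] 2 + 1  →[2↦3]→  3 + 1 = 4  −1 ⇒ G_1=3
G_1=3  [base 3] 3  →[3↦4]→  4 = 4  −1 ⇒ G_2=3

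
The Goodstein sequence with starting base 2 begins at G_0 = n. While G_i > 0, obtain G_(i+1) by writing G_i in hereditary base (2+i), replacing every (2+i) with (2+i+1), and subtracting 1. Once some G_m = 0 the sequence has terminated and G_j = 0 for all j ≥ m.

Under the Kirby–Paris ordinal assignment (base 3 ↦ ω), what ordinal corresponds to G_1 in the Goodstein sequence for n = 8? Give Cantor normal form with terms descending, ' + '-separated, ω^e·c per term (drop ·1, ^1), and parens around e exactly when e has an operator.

(0) 8|_2 = 2^(2 + 1) ↦ 3^(3 + 1)|_3 = 81 ⇒ 80
(1) 80|_3 = 2·3^3 + 2·3^2 + 2·3 + 2 ↦ 2·4^4 + 2·4^2 + 2·4 + 2|_4 = 554 ⇒ 553

ω^ω·2 + ω^2·2 + ω·2 + 2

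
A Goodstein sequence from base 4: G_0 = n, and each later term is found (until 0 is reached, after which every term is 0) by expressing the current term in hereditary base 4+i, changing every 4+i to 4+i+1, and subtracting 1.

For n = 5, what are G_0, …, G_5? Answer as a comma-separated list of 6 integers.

5, 5, 5, 4, 3, 2

i=0: 5 = 4 + 1 (b=4); 4→5: 5 + 1 = 6; 6−1 = 5
i=1: 5 = 5 (b=5); 5→6: 6 = 6; 6−1 = 5
i=2: 5 = 5 (b=6); 6→7: 5 = 5; 5−1 = 4
i=3: 4 = 4 (b=7); 7→8: 4 = 4; 4−1 = 3
i=4: 3 = 3 (b=8); 8→9: 3 = 3; 3−1 = 2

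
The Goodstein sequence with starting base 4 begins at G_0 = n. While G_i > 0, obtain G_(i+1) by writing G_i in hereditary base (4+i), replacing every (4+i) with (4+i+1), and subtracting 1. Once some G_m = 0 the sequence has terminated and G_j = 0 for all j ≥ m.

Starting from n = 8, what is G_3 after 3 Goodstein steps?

[0] 8 ≡ 2·4 (base 4). Lift 5: 10. −1: 9.
[1] 9 ≡ 5 + 4 (base 5). Lift 6: 10. −1: 9.
[2] 9 ≡ 6 + 3 (base 6). Lift 7: 10. −1: 9.
[3] 9 ≡ 7 + 2 (base 7). Lift 8: 10. −1: 9.

9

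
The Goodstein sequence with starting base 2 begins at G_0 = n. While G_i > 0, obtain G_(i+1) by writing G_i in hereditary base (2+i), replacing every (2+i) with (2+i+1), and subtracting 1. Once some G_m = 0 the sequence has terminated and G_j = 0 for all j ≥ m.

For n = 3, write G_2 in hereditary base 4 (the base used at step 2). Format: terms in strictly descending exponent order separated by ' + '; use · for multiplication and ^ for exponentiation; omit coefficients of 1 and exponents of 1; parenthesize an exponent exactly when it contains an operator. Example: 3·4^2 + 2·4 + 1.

G_0 = 3. HB_2(3) = 2 + 1. Bump = 4. G_1 = 3.
G_1 = 3. HB_3(3) = 3. Bump = 4. G_2 = 3.
G_2 = 3. HB_4(3) = 3. Bump = 3. G_3 = 2.

3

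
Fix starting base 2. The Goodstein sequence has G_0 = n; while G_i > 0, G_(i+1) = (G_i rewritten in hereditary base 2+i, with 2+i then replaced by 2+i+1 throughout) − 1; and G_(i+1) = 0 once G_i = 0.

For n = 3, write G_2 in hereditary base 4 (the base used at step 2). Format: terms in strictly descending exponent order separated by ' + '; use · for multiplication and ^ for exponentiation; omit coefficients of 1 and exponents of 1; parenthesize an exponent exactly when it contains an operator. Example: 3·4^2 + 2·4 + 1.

3

G_0 = 3. HB_2(3) = 2 + 1. Bump = 4. G_1 = 3.
G_1 = 3. HB_3(3) = 3. Bump = 4. G_2 = 3.
G_2 = 3. HB_4(3) = 3. Bump = 3. G_3 = 2.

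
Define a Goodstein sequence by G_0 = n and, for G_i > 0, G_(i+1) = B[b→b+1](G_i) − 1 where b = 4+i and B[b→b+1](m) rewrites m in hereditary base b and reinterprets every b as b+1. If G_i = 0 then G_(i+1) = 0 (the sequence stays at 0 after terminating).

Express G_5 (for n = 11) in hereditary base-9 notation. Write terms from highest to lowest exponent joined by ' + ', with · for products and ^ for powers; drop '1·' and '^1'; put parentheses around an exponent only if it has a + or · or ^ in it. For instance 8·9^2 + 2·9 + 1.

11 —HB4→ 2·4 + 3 —bump→ 2·5 + 3 = 13 —(−1)→ 12
12 —HB5→ 2·5 + 2 —bump→ 2·6 + 2 = 14 —(−1)→ 13
13 —HB6→ 2·6 + 1 —bump→ 2·7 + 1 = 15 —(−1)→ 14
14 —HB7→ 2·7 —bump→ 2·8 = 16 —(−1)→ 15
15 —HB8→ 8 + 7 —bump→ 9 + 7 = 16 —(−1)→ 15
15 —HB9→ 9 + 6 —bump→ 10 + 6 = 16 —(−1)→ 15

9 + 6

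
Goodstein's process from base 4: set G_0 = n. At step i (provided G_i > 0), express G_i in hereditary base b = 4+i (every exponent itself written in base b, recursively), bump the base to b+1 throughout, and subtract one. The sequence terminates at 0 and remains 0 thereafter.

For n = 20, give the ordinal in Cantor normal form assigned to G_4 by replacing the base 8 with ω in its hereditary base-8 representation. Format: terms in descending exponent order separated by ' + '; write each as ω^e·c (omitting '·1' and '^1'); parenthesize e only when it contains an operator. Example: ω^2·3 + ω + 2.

[0] 20 ≡ 4^2 + 4 (base 4). Lift 5: 30. −1: 29.
[1] 29 ≡ 5^2 + 4 (base 5). Lift 6: 40. −1: 39.
[2] 39 ≡ 6^2 + 3 (base 6). Lift 7: 52. −1: 51.
[3] 51 ≡ 7^2 + 2 (base 7). Lift 8: 66. −1: 65.
[4] 65 ≡ 8^2 + 1 (base 8). Lift 9: 82. −1: 81.

ω^2 + 1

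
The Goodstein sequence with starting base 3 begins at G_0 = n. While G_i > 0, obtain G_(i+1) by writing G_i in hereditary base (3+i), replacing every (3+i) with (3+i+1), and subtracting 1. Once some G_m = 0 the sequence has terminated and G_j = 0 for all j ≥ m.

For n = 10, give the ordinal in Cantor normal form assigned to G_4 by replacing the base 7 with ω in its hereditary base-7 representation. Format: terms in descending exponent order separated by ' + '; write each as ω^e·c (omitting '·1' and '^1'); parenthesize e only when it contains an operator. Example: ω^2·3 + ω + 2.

10 —HB3→ 3^2 + 1 —bump→ 4^2 + 1 = 17 —(−1)→ 16
16 —HB4→ 4^2 —bump→ 5^2 = 25 —(−1)→ 24
24 —HB5→ 4·5 + 4 —bump→ 4·6 + 4 = 28 —(−1)→ 27
27 —HB6→ 4·6 + 3 —bump→ 4·7 + 3 = 31 —(−1)→ 30
30 —HB7→ 4·7 + 2 —bump→ 4·8 + 2 = 34 —(−1)→ 33

ω·4 + 2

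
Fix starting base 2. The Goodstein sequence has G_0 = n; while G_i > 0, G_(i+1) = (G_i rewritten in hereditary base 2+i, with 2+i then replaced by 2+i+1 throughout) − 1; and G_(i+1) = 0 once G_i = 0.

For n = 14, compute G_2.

step 0: 14 = 2^(2 + 1) + 2^2 + 2; sub 3 for 2: 3^(3 + 1) + 3^3 + 3; = 111; G_1 = 111−1 = 110
step 1: 110 = 3^(3 + 1) + 3^3 + 2; sub 4 for 3: 4^(4 + 1) + 4^4 + 2; = 1282; G_2 = 1282−1 = 1281
step 2: 1281 = 4^(4 + 1) + 4^4 + 1; sub 5 for 4: 5^(5 + 1) + 5^5 + 1; = 18751; G_3 = 18751−1 = 18750

1281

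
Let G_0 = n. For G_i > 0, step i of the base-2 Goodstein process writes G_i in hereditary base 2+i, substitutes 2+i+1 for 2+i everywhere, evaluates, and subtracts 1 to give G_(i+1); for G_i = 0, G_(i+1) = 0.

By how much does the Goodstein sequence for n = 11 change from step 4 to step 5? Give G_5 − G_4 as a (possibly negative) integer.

5484864

i=0: 11 = 2^(2 + 1) + 2 + 1 (b=2); 2→3: 3^(3 + 1) + 3 + 1 = 85; 85−1 = 84
i=1: 84 = 3^(3 + 1) + 3 (b=3); 3→4: 4^(4 + 1) + 4 = 1028; 1028−1 = 1027
i=2: 1027 = 4^(4 + 1) + 3 (b=4); 4→5: 5^(5 + 1) + 3 = 15628; 15628−1 = 15627
i=3: 15627 = 5^(5 + 1) + 2 (b=5); 5→6: 6^(6 + 1) + 2 = 279938; 279938−1 = 279937
i=4: 279937 = 6^(6 + 1) + 1 (b=6); 6→7: 7^(7 + 1) + 1 = 5764802; 5764802−1 = 5764801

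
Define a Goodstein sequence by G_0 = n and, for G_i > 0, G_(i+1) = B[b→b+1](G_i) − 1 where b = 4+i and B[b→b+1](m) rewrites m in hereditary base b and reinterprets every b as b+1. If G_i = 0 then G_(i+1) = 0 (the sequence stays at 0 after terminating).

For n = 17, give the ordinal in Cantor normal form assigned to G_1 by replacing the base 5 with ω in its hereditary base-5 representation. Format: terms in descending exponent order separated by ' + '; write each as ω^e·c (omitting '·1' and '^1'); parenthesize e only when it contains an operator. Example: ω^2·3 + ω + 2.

ω^2

i=0: 17 = 4^2 + 1 (b=4); 4→5: 5^2 + 1 = 26; 26−1 = 25
i=1: 25 = 5^2 (b=5); 5→6: 6^2 = 36; 36−1 = 35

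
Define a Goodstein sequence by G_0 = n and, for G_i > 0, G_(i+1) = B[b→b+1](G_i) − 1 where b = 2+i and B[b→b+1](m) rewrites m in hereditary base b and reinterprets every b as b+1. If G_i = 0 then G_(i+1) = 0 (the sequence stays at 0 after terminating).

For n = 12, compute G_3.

i=0: 12 = 2^(2 + 1) + 2^2 (b=2); 2→3: 3^(3 + 1) + 3^3 = 108; 108−1 = 107
i=1: 107 = 3^(3 + 1) + 2·3^2 + 2·3 + 2 (b=3); 3→4: 4^(4 + 1) + 2·4^2 + 2·4 + 2 = 1066; 1066−1 = 1065
i=2: 1065 = 4^(4 + 1) + 2·4^2 + 2·4 + 1 (b=4); 4→5: 5^(5 + 1) + 2·5^2 + 2·5 + 1 = 15686; 15686−1 = 15685

15685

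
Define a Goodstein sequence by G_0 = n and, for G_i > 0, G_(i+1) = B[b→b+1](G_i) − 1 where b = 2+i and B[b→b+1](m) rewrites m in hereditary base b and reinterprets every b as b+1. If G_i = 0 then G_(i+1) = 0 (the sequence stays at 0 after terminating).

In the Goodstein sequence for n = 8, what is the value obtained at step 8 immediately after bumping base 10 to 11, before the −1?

570623341476

[0] 8 ≡ 2^(2 + 1) (base 2). Lift 3: 81. −1: 80.
[1] 80 ≡ 2·3^3 + 2·3^2 + 2·3 + 2 (base 3). Lift 4: 554. −1: 553.
[2] 553 ≡ 2·4^4 + 2·4^2 + 2·4 + 1 (base 4). Lift 5: 6311. −1: 6310.
[3] 6310 ≡ 2·5^5 + 2·5^2 + 2·5 (base 5). Lift 6: 93396. −1: 93395.
[4] 93395 ≡ 2·6^6 + 2·6^2 + 6 + 5 (base 6). Lift 7: 1647196. −1: 1647195.
[5] 1647195 ≡ 2·7^7 + 2·7^2 + 7 + 4 (base 7). Lift 8: 33554572. −1: 33554571.
[6] 33554571 ≡ 2·8^8 + 2·8^2 + 8 + 3 (base 8). Lift 9: 774841152. −1: 774841151.
[7] 774841151 ≡ 2·9^9 + 2·9^2 + 9 + 2 (base 9). Lift 10: 20000000212. −1: 20000000211.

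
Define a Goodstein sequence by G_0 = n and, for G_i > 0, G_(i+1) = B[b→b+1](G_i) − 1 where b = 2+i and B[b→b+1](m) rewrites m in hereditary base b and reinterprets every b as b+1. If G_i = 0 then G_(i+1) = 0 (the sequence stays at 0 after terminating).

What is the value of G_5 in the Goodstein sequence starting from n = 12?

5764910

12 —HB2→ 2^(2 + 1) + 2^2 —bump→ 3^(3 + 1) + 3^3 = 108 —(−1)→ 107
107 —HB3→ 3^(3 + 1) + 2·3^2 + 2·3 + 2 —bump→ 4^(4 + 1) + 2·4^2 + 2·4 + 2 = 1066 —(−1)→ 1065
1065 —HB4→ 4^(4 + 1) + 2·4^2 + 2·4 + 1 —bump→ 5^(5 + 1) + 2·5^2 + 2·5 + 1 = 15686 —(−1)→ 15685
15685 —HB5→ 5^(5 + 1) + 2·5^2 + 2·5 —bump→ 6^(6 + 1) + 2·6^2 + 2·6 = 280020 —(−1)→ 280019
280019 —HB6→ 6^(6 + 1) + 2·6^2 + 6 + 5 —bump→ 7^(7 + 1) + 2·7^2 + 7 + 5 = 5764911 —(−1)→ 5764910
5764910 —HB7→ 7^(7 + 1) + 2·7^2 + 7 + 4 —bump→ 8^(8 + 1) + 2·8^2 + 8 + 4 = 134217868 —(−1)→ 134217867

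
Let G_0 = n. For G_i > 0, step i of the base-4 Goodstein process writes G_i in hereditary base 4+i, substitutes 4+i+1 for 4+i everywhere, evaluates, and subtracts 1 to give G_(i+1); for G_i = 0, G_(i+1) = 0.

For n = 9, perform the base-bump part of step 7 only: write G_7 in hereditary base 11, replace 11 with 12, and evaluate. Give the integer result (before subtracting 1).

base 4: 9 = 2·4 + 1; at 5: 2·5 + 1 = 11; next = 10
base 5: 10 = 2·5; at 6: 2·6 = 12; next = 11
base 6: 11 = 6 + 5; at 7: 7 + 5 = 12; next = 11
base 7: 11 = 7 + 4; at 8: 8 + 4 = 12; next = 11
base 8: 11 = 8 + 3; at 9: 9 + 3 = 12; next = 11
base 9: 11 = 9 + 2; at 10: 10 + 2 = 12; next = 11
base 10: 11 = 10 + 1; at 11: 11 + 1 = 12; next = 11
base 11: 11 = 11; at 12: 12 = 12; next = 11

12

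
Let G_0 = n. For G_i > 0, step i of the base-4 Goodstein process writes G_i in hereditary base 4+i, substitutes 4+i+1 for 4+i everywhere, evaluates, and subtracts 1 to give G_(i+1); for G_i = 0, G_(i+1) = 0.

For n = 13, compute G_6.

i=0: 13 = 3·4 + 1 (b=4); 4→5: 3·5 + 1 = 16; 16−1 = 15
i=1: 15 = 3·5 (b=5); 5→6: 3·6 = 18; 18−1 = 17
i=2: 17 = 2·6 + 5 (b=6); 6→7: 2·7 + 5 = 19; 19−1 = 18
i=3: 18 = 2·7 + 4 (b=7); 7→8: 2·8 + 4 = 20; 20−1 = 19
i=4: 19 = 2·8 + 3 (b=8); 8→9: 2·9 + 3 = 21; 21−1 = 20
i=5: 20 = 2·9 + 2 (b=9); 9→10: 2·10 + 2 = 22; 22−1 = 21
i=6: 21 = 2·10 + 1 (b=10); 10→11: 2·11 + 1 = 23; 23−1 = 22

21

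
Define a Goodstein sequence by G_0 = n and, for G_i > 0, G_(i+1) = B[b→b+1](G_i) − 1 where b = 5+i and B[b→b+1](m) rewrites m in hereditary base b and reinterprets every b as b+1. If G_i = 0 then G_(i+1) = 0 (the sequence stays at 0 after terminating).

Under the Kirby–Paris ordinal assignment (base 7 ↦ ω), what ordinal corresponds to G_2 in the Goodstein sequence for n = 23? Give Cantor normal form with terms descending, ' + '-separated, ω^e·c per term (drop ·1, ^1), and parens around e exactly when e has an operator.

(0) 23|_5 = 4·5 + 3 ↦ 4·6 + 3|_6 = 27 ⇒ 26
(1) 26|_6 = 4·6 + 2 ↦ 4·7 + 2|_7 = 30 ⇒ 29
(2) 29|_7 = 4·7 + 1 ↦ 4·8 + 1|_8 = 33 ⇒ 32

ω·4 + 1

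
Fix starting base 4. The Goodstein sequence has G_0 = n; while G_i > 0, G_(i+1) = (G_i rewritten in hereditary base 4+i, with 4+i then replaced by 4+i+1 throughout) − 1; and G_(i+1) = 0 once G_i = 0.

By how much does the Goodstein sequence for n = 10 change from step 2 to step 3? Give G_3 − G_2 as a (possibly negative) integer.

1

10 —HB4→ 2·4 + 2 —bump→ 2·5 + 2 = 12 —(−1)→ 11
11 —HB5→ 2·5 + 1 —bump→ 2·6 + 1 = 13 —(−1)→ 12
12 —HB6→ 2·6 —bump→ 2·7 = 14 —(−1)→ 13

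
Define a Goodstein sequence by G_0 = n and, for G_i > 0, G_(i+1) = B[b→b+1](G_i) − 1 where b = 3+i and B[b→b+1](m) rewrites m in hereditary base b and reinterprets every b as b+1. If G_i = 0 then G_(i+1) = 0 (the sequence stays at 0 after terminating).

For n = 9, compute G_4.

i=0: 9 = 3^2 (b=3); 3→4: 4^2 = 16; 16−1 = 15
i=1: 15 = 3·4 + 3 (b=4); 4→5: 3·5 + 3 = 18; 18−1 = 17
i=2: 17 = 3·5 + 2 (b=5); 5→6: 3·6 + 2 = 20; 20−1 = 19
i=3: 19 = 3·6 + 1 (b=6); 6→7: 3·7 + 1 = 22; 22−1 = 21

21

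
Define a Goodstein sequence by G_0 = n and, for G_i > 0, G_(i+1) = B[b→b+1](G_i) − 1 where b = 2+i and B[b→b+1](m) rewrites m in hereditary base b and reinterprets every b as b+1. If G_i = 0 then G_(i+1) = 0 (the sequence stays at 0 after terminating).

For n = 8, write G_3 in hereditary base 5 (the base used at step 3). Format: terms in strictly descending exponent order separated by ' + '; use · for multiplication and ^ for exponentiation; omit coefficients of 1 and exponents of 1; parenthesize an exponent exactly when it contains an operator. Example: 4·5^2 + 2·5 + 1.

step 0: 8 = 2^(2 + 1); sub 3 for 2: 3^(3 + 1); = 81; G_1 = 81−1 = 80
step 1: 80 = 2·3^3 + 2·3^2 + 2·3 + 2; sub 4 for 3: 2·4^4 + 2·4^2 + 2·4 + 2; = 554; G_2 = 554−1 = 553
step 2: 553 = 2·4^4 + 2·4^2 + 2·4 + 1; sub 5 for 4: 2·5^5 + 2·5^2 + 2·5 + 1; = 6311; G_3 = 6311−1 = 6310
step 3: 6310 = 2·5^5 + 2·5^2 + 2·5; sub 6 for 5: 2·6^6 + 2·6^2 + 2·6; = 93396; G_4 = 93396−1 = 93395

2·5^5 + 2·5^2 + 2·5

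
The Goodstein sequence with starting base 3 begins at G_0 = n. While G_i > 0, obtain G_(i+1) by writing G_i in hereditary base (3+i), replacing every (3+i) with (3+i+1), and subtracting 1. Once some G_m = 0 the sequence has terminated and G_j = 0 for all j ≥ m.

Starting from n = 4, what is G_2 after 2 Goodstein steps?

4 —HB3→ 3 + 1 —bump→ 4 + 1 = 5 —(−1)→ 4
4 —HB4→ 4 —bump→ 5 = 5 —(−1)→ 4
4 —HB5→ 4 —bump→ 4 = 4 —(−1)→ 3

4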